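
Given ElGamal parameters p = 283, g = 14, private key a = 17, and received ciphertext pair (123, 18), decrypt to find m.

196

Shared mask s = c₁^a mod p = 123^17 mod 283.
123^1 ≡ 123 (mod 283)
123^2 = (123^1)^2 ≡ 123^2 = 15129 ≡ 130 (mod 283)
123^4 = (123^2)^2 ≡ 130^2 = 16900 ≡ 203 (mod 283)
123^8 = (123^4)^2 ≡ 203^2 = 41209 ≡ 174 (mod 283)
123^16 = (123^8)^2 ≡ 174^2 = 30276 ≡ 278 (mod 283)
123^17 = 123^16 · 123^1 ≡ 278 · 123 ≡ 234 (mod 283).
So s = 234; s⁻¹ ≡ 231 (mod 283).
m = c₂ · s⁻¹ mod 283 = 18 · 231 mod 283 = 196.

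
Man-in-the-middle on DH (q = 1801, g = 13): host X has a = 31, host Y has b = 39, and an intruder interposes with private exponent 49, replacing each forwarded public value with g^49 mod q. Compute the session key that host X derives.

Host X receives an intruder's public value M = 13^49 mod 1801 instead of the honest one.
13^1 ≡ 13 (mod 1801)
13^2 = (13^1)^2 ≡ 13^2 = 169 ≡ 169 (mod 1801)
13^4 = (13^2)^2 ≡ 169^2 = 28561 ≡ 1546 (mod 1801)
13^8 = (13^4)^2 ≡ 1546^2 = 2390116 ≡ 189 (mod 1801)
13^16 = (13^8)^2 ≡ 189^2 = 35721 ≡ 1502 (mod 1801)
13^32 = (13^16)^2 ≡ 1502^2 = 2256004 ≡ 1152 (mod 1801)
13^49 = 13^32 · 13^16 · 13^1 ≡ 1152 · 1502 · 13 ≡ 1263 (mod 1801).
So M = 1263. Host X computes K = M^31 mod 1801.
1263^1 ≡ 1263 (mod 1801)
1263^2 = (1263^1)^2 ≡ 1263^2 = 1595169 ≡ 1284 (mod 1801)
1263^4 = (1263^2)^2 ≡ 1284^2 = 1648656 ≡ 741 (mod 1801)
1263^8 = (1263^4)^2 ≡ 741^2 = 549081 ≡ 1577 (mod 1801)
1263^16 = (1263^8)^2 ≡ 1577^2 = 2486929 ≡ 1549 (mod 1801)
1263^31 = 1263^16 · 1263^8 · 1263^4 · 1263^2 · 1263^1 ≡ 1549 · 1577 · 741 · 1284 · 1263 ≡ 1770 (mod 1801).

1770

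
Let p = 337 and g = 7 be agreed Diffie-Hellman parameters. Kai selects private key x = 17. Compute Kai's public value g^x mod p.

214

Public value = 7^17 mod 337.
7^1 ≡ 7 (mod 337)
7^2 = (7^1)^2 ≡ 7^2 = 49 ≡ 49 (mod 337)
7^4 = (7^2)^2 ≡ 49^2 = 2401 ≡ 42 (mod 337)
7^8 = (7^4)^2 ≡ 42^2 = 1764 ≡ 79 (mod 337)
7^16 = (7^8)^2 ≡ 79^2 = 6241 ≡ 175 (mod 337)
7^17 = 7^16 · 7^1 ≡ 175 · 7 ≡ 214 (mod 337).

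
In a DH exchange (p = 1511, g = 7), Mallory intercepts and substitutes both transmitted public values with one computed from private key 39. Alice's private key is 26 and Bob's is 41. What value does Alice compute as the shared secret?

Alice receives Mallory's public value M = 7^39 mod 1511 instead of the honest one.
7^1 ≡ 7 (mod 1511)
7^2 = (7^1)^2 ≡ 7^2 = 49 ≡ 49 (mod 1511)
7^4 = (7^2)^2 ≡ 49^2 = 2401 ≡ 890 (mod 1511)
7^8 = (7^4)^2 ≡ 890^2 = 792100 ≡ 336 (mod 1511)
7^16 = (7^8)^2 ≡ 336^2 = 112896 ≡ 1082 (mod 1511)
7^32 = (7^16)^2 ≡ 1082^2 = 1170724 ≡ 1210 (mod 1511)
7^39 = 7^32 · 7^4 · 7^2 · 7^1 ≡ 1210 · 890 · 49 · 7 ≡ 662 (mod 1511).
So M = 662. Alice computes K = M^26 mod 1511.
662^1 ≡ 662 (mod 1511)
662^2 = (662^1)^2 ≡ 662^2 = 438244 ≡ 54 (mod 1511)
662^4 = (662^2)^2 ≡ 54^2 = 2916 ≡ 1405 (mod 1511)
662^8 = (662^4)^2 ≡ 1405^2 = 1974025 ≡ 659 (mod 1511)
662^16 = (662^8)^2 ≡ 659^2 = 434281 ≡ 624 (mod 1511)
662^26 = 662^16 · 662^8 · 662^2 ≡ 624 · 659 · 54 ≡ 8 (mod 1511).

8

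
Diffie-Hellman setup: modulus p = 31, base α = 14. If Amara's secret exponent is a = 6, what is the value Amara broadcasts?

Public value = 14^6 mod 31.
14^1 ≡ 14 (mod 31)
14^2 = (14^1)^2 ≡ 14^2 = 196 ≡ 10 (mod 31)
14^4 = (14^2)^2 ≡ 10^2 = 100 ≡ 7 (mod 31)
14^6 = 14^4 · 14^2 ≡ 7 · 10 ≡ 8 (mod 31).

8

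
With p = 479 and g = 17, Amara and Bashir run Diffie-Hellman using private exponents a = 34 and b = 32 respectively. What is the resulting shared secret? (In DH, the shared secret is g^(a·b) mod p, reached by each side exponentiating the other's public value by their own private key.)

Bashir sends B = g^b mod p = 17^32 mod 479.
17^1 ≡ 17 (mod 479)
17^2 = (17^1)^2 ≡ 17^2 = 289 ≡ 289 (mod 479)
17^4 = (17^2)^2 ≡ 289^2 = 83521 ≡ 175 (mod 479)
17^8 = (17^4)^2 ≡ 175^2 = 30625 ≡ 448 (mod 479)
17^16 = (17^8)^2 ≡ 448^2 = 200704 ≡ 3 (mod 479)
17^32 = (17^16)^2 ≡ 3^2 = 9 ≡ 9 (mod 479)
So B = 9. Amara then computes K = B^a mod p = 9^34 mod 479.
9^1 ≡ 9 (mod 479)
9^2 = (9^1)^2 ≡ 9^2 = 81 ≡ 81 (mod 479)
9^4 = (9^2)^2 ≡ 81^2 = 6561 ≡ 334 (mod 479)
9^8 = (9^4)^2 ≡ 334^2 = 111556 ≡ 428 (mod 479)
9^16 = (9^8)^2 ≡ 428^2 = 183184 ≡ 206 (mod 479)
9^32 = (9^16)^2 ≡ 206^2 = 42436 ≡ 284 (mod 479)
9^34 = 9^32 · 9^2 ≡ 284 · 81 ≡ 12 (mod 479).

12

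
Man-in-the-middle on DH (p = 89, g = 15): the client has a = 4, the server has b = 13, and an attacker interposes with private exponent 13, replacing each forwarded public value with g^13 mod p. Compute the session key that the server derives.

31

The server receives an attacker's public value M = 15^13 mod 89 instead of the honest one.
15^1 ≡ 15 (mod 89)
15^2 = (15^1)^2 ≡ 15^2 = 225 ≡ 47 (mod 89)
15^4 = (15^2)^2 ≡ 47^2 = 2209 ≡ 73 (mod 89)
15^8 = (15^4)^2 ≡ 73^2 = 5329 ≡ 78 (mod 89)
15^13 = 15^8 · 15^4 · 15^1 ≡ 78 · 73 · 15 ≡ 59 (mod 89).
So M = 59. The server computes K = M^13 mod 89.
59^1 ≡ 59 (mod 89)
59^2 = (59^1)^2 ≡ 59^2 = 3481 ≡ 10 (mod 89)
59^4 = (59^2)^2 ≡ 10^2 = 100 ≡ 11 (mod 89)
59^8 = (59^4)^2 ≡ 11^2 = 121 ≡ 32 (mod 89)
59^13 = 59^8 · 59^4 · 59^1 ≡ 32 · 11 · 59 ≡ 31 (mod 89).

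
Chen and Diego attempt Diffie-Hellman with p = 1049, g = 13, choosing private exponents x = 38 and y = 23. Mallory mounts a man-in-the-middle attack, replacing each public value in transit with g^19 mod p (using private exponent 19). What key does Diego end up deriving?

273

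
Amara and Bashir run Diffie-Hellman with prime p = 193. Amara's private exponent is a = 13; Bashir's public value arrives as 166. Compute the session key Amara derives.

Shared key K = 166^13 mod 193.
166^1 ≡ 166 (mod 193)
166^2 = (166^1)^2 ≡ 166^2 = 27556 ≡ 150 (mod 193)
166^4 = (166^2)^2 ≡ 150^2 = 22500 ≡ 112 (mod 193)
166^8 = (166^4)^2 ≡ 112^2 = 12544 ≡ 192 (mod 193)
166^13 = 166^8 · 166^4 · 166^1 ≡ 192 · 112 · 166 ≡ 129 (mod 193).

129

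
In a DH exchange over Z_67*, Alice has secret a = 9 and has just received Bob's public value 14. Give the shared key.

40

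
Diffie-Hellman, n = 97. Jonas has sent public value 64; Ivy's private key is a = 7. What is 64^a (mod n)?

47

Shared key K = 64^7 mod 97.
64^1 ≡ 64 (mod 97)
64^2 = (64^1)^2 ≡ 64^2 = 4096 ≡ 22 (mod 97)
64^4 = (64^2)^2 ≡ 22^2 = 484 ≡ 96 (mod 97)
64^7 = 64^4 · 64^2 · 64^1 ≡ 96 · 22 · 64 ≡ 47 (mod 97).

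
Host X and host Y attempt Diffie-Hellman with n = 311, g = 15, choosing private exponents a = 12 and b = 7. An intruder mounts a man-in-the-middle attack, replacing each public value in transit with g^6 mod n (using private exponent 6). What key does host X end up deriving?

Host X receives an intruder's public value M = 15^6 mod 311 instead of the honest one.
15^1 ≡ 15 (mod 311)
15^2 = (15^1)^2 ≡ 15^2 = 225 ≡ 225 (mod 311)
15^4 = (15^2)^2 ≡ 225^2 = 50625 ≡ 243 (mod 311)
15^6 = 15^4 · 15^2 ≡ 243 · 225 ≡ 250 (mod 311).
So M = 250. Host X computes K = M^12 mod 311.
250^1 ≡ 250 (mod 311)
250^2 = (250^1)^2 ≡ 250^2 = 62500 ≡ 300 (mod 311)
250^4 = (250^2)^2 ≡ 300^2 = 90000 ≡ 121 (mod 311)
250^8 = (250^4)^2 ≡ 121^2 = 14641 ≡ 24 (mod 311)
250^12 = 250^8 · 250^4 ≡ 24 · 121 ≡ 105 (mod 311).

105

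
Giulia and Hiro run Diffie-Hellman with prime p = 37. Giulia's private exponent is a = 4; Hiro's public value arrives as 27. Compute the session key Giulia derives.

Shared key K = 27^4 mod 37.
27^1 ≡ 27 (mod 37)
27^2 = (27^1)^2 ≡ 27^2 = 729 ≡ 26 (mod 37)
27^4 = (27^2)^2 ≡ 26^2 = 676 ≡ 10 (mod 37)

10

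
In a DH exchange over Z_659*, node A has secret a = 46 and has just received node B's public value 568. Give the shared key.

Shared key K = 568^46 mod 659.
568^1 ≡ 568 (mod 659)
568^2 = (568^1)^2 ≡ 568^2 = 322624 ≡ 373 (mod 659)
568^4 = (568^2)^2 ≡ 373^2 = 139129 ≡ 80 (mod 659)
568^8 = (568^4)^2 ≡ 80^2 = 6400 ≡ 469 (mod 659)
568^16 = (568^8)^2 ≡ 469^2 = 219961 ≡ 514 (mod 659)
568^32 = (568^16)^2 ≡ 514^2 = 264196 ≡ 596 (mod 659)
568^46 = 568^32 · 568^8 · 568^4 · 568^2 ≡ 596 · 469 · 80 · 373 ≡ 210 (mod 659).

210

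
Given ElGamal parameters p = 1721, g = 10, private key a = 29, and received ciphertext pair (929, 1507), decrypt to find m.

Shared mask s = c₁^a mod p = 929^29 mod 1721.
929^1 ≡ 929 (mod 1721)
929^2 = (929^1)^2 ≡ 929^2 = 863041 ≡ 820 (mod 1721)
929^4 = (929^2)^2 ≡ 820^2 = 672400 ≡ 1210 (mod 1721)
929^8 = (929^4)^2 ≡ 1210^2 = 1464100 ≡ 1250 (mod 1721)
929^16 = (929^8)^2 ≡ 1250^2 = 1562500 ≡ 1553 (mod 1721)
929^29 = 929^16 · 929^8 · 929^4 · 929^1 ≡ 1553 · 1250 · 1210 · 929 ≡ 1521 (mod 1721).
So s = 1521; s⁻¹ ≡ 697 (mod 1721).
m = c₂ · s⁻¹ mod 1721 = 1507 · 697 mod 1721 = 569.

569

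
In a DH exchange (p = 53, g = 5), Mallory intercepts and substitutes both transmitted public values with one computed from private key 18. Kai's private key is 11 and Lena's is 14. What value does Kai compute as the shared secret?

Kai receives Mallory's public value M = 5^18 mod 53 instead of the honest one.
5^1 ≡ 5 (mod 53)
5^2 = (5^1)^2 ≡ 5^2 = 25 ≡ 25 (mod 53)
5^4 = (5^2)^2 ≡ 25^2 = 625 ≡ 42 (mod 53)
5^8 = (5^4)^2 ≡ 42^2 = 1764 ≡ 15 (mod 53)
5^16 = (5^8)^2 ≡ 15^2 = 225 ≡ 13 (mod 53)
5^18 = 5^16 · 5^2 ≡ 13 · 25 ≡ 7 (mod 53).
So M = 7. Kai computes K = M^11 mod 53.
7^1 ≡ 7 (mod 53)
7^2 = (7^1)^2 ≡ 7^2 = 49 ≡ 49 (mod 53)
7^4 = (7^2)^2 ≡ 49^2 = 2401 ≡ 16 (mod 53)
7^8 = (7^4)^2 ≡ 16^2 = 256 ≡ 44 (mod 53)
7^11 = 7^8 · 7^2 · 7^1 ≡ 44 · 49 · 7 ≡ 40 (mod 53).

40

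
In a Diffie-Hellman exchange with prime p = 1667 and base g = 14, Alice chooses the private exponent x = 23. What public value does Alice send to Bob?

Public value = 14^23 mod 1667.
14^1 ≡ 14 (mod 1667)
14^2 = (14^1)^2 ≡ 14^2 = 196 ≡ 196 (mod 1667)
14^4 = (14^2)^2 ≡ 196^2 = 38416 ≡ 75 (mod 1667)
14^8 = (14^4)^2 ≡ 75^2 = 5625 ≡ 624 (mod 1667)
14^16 = (14^8)^2 ≡ 624^2 = 389376 ≡ 965 (mod 1667)
14^23 = 14^16 · 14^4 · 14^2 · 14^1 ≡ 965 · 75 · 196 · 14 ≡ 622 (mod 1667).

622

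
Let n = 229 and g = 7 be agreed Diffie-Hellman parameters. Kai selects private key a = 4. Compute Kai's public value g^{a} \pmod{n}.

111

Public value = 7^{4} \pmod{229}.
7^1 ≡ 7 (mod 229)
7^2 = (7^1)^2 ≡ 7^2 = 49 ≡ 49 (mod 229)
7^4 = (7^2)^2 ≡ 49^2 = 2401 ≡ 111 (mod 229)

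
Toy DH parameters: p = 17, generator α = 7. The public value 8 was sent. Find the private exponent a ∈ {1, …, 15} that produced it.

14

Try successive powers of 7 modulo 17:
7^1 ≡ 7
7^2 ≡ 15
7^3 ≡ 3
7^4 ≡ 4
7^5 ≡ 11
7^6 ≡ 9
7^7 ≡ 12
7^8 ≡ 16
7^9 ≡ 10
7^10 ≡ 2
7^11 ≡ 14
7^12 ≡ 13
7^13 ≡ 6
7^14 ≡ 8
Found: a = 14.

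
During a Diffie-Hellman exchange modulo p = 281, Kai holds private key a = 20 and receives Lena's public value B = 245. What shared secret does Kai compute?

181

Shared key K = 245^20 mod 281.
245^1 ≡ 245 (mod 281)
245^2 = (245^1)^2 ≡ 245^2 = 60025 ≡ 172 (mod 281)
245^4 = (245^2)^2 ≡ 172^2 = 29584 ≡ 79 (mod 281)
245^8 = (245^4)^2 ≡ 79^2 = 6241 ≡ 59 (mod 281)
245^16 = (245^8)^2 ≡ 59^2 = 3481 ≡ 109 (mod 281)
245^20 = 245^16 · 245^4 ≡ 109 · 79 ≡ 181 (mod 281).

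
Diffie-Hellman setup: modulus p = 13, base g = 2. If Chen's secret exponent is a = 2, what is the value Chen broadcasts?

Public value = 2^2 (mod 13).
2^1 ≡ 2 (mod 13)
2^2 = (2^1)^2 ≡ 2^2 = 4 ≡ 4 (mod 13)

4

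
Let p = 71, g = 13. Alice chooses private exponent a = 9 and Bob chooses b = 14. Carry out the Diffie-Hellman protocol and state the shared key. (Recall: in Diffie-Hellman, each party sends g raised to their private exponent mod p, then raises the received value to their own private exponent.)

54

Bob sends B = g^b mod p = 13^14 mod 71.
13^1 ≡ 13 (mod 71)
13^2 = (13^1)^2 ≡ 13^2 = 169 ≡ 27 (mod 71)
13^4 = (13^2)^2 ≡ 27^2 = 729 ≡ 19 (mod 71)
13^8 = (13^4)^2 ≡ 19^2 = 361 ≡ 6 (mod 71)
13^14 = 13^8 · 13^4 · 13^2 ≡ 6 · 19 · 27 ≡ 25 (mod 71).
So B = 25. Alice then computes K = B^a mod p = 25^9 mod 71.
25^1 ≡ 25 (mod 71)
25^2 = (25^1)^2 ≡ 25^2 = 625 ≡ 57 (mod 71)
25^4 = (25^2)^2 ≡ 57^2 = 3249 ≡ 54 (mod 71)
25^8 = (25^4)^2 ≡ 54^2 = 2916 ≡ 5 (mod 71)
25^9 = 25^8 · 25^1 ≡ 5 · 25 ≡ 54 (mod 71).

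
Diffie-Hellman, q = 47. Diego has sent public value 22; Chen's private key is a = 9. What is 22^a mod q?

Shared key K = 22^9 mod 47.
22^1 ≡ 22 (mod 47)
22^2 = (22^1)^2 ≡ 22^2 = 484 ≡ 14 (mod 47)
22^4 = (22^2)^2 ≡ 14^2 = 196 ≡ 8 (mod 47)
22^8 = (22^4)^2 ≡ 8^2 = 64 ≡ 17 (mod 47)
22^9 = 22^8 · 22^1 ≡ 17 · 22 ≡ 45 (mod 47).

45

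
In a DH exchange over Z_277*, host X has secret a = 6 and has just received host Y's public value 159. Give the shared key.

Shared key K = 159^6 mod 277.
159^1 ≡ 159 (mod 277)
159^2 = (159^1)^2 ≡ 159^2 = 25281 ≡ 74 (mod 277)
159^4 = (159^2)^2 ≡ 74^2 = 5476 ≡ 213 (mod 277)
159^6 = 159^4 · 159^2 ≡ 213 · 74 ≡ 250 (mod 277).

250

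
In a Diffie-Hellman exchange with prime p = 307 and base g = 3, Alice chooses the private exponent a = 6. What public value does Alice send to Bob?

Public value = 3^6 mod 307.
3^1 ≡ 3 (mod 307)
3^2 = (3^1)^2 ≡ 3^2 = 9 ≡ 9 (mod 307)
3^4 = (3^2)^2 ≡ 9^2 = 81 ≡ 81 (mod 307)
3^6 = 3^4 · 3^2 ≡ 81 · 9 ≡ 115 (mod 307).

115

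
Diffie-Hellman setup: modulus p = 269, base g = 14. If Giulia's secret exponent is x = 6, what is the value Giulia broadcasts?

226

Public value = 14^6 (mod 269).
14^1 ≡ 14 (mod 269)
14^2 = (14^1)^2 ≡ 14^2 = 196 ≡ 196 (mod 269)
14^4 = (14^2)^2 ≡ 196^2 = 38416 ≡ 218 (mod 269)
14^6 = 14^4 · 14^2 ≡ 218 · 196 ≡ 226 (mod 269).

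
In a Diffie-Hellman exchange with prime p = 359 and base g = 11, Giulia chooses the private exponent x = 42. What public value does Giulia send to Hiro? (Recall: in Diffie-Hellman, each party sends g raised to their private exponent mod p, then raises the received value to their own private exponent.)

Public value = 11^42 (mod 359).
11^1 ≡ 11 (mod 359)
11^2 = (11^1)^2 ≡ 11^2 = 121 ≡ 121 (mod 359)
11^4 = (11^2)^2 ≡ 121^2 = 14641 ≡ 281 (mod 359)
11^8 = (11^4)^2 ≡ 281^2 = 78961 ≡ 340 (mod 359)
11^16 = (11^8)^2 ≡ 340^2 = 115600 ≡ 2 (mod 359)
11^32 = (11^16)^2 ≡ 2^2 = 4 ≡ 4 (mod 359)
11^42 = 11^32 · 11^8 · 11^2 ≡ 4 · 340 · 121 ≡ 138 (mod 359).

138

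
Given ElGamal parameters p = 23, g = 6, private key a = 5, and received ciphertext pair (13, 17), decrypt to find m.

Shared mask s = c₁^a mod p = 13^5 mod 23.
13^1 ≡ 13 (mod 23)
13^2 = (13^1)^2 ≡ 13^2 = 169 ≡ 8 (mod 23)
13^4 = (13^2)^2 ≡ 8^2 = 64 ≡ 18 (mod 23)
13^5 = 13^4 · 13^1 ≡ 18 · 13 ≡ 4 (mod 23).
So s = 4; s⁻¹ ≡ 6 (mod 23).
m = c₂ · s⁻¹ mod 23 = 17 · 6 mod 23 = 10.

10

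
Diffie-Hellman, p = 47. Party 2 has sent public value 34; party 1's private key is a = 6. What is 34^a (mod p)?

3

Shared key K = 34^6 mod 47.
34^1 ≡ 34 (mod 47)
34^2 = (34^1)^2 ≡ 34^2 = 1156 ≡ 28 (mod 47)
34^4 = (34^2)^2 ≡ 28^2 = 784 ≡ 32 (mod 47)
34^6 = 34^4 · 34^2 ≡ 32 · 28 ≡ 3 (mod 47).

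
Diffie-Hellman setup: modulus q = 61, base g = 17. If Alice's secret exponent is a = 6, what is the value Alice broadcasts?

Public value = 17^6 (mod 61).
17^1 ≡ 17 (mod 61)
17^2 = (17^1)^2 ≡ 17^2 = 289 ≡ 45 (mod 61)
17^4 = (17^2)^2 ≡ 45^2 = 2025 ≡ 12 (mod 61)
17^6 = 17^4 · 17^2 ≡ 12 · 45 ≡ 52 (mod 61).

52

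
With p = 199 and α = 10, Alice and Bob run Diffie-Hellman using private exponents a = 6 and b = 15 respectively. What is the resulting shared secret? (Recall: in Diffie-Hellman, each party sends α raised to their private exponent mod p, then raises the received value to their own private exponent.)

121

Alice sends A = α^a mod p = 10^6 mod 199.
10^1 ≡ 10 (mod 199)
10^2 = (10^1)^2 ≡ 10^2 = 100 ≡ 100 (mod 199)
10^4 = (10^2)^2 ≡ 100^2 = 10000 ≡ 50 (mod 199)
10^6 = 10^4 · 10^2 ≡ 50 · 100 ≡ 25 (mod 199).
So A = 25. Bob then computes K = A^b mod p = 25^15 mod 199.
25^1 ≡ 25 (mod 199)
25^2 = (25^1)^2 ≡ 25^2 = 625 ≡ 28 (mod 199)
25^4 = (25^2)^2 ≡ 28^2 = 784 ≡ 187 (mod 199)
25^8 = (25^4)^2 ≡ 187^2 = 34969 ≡ 144 (mod 199)
25^15 = 25^8 · 25^4 · 25^2 · 25^1 ≡ 144 · 187 · 28 · 25 ≡ 121 (mod 199).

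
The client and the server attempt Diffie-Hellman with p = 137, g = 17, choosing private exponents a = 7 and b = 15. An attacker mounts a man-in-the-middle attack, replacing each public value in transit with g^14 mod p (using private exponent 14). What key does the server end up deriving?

87

The server receives an attacker's public value M = 17^14 mod 137 instead of the honest one.
17^1 ≡ 17 (mod 137)
17^2 = (17^1)^2 ≡ 17^2 = 289 ≡ 15 (mod 137)
17^4 = (17^2)^2 ≡ 15^2 = 225 ≡ 88 (mod 137)
17^8 = (17^4)^2 ≡ 88^2 = 7744 ≡ 72 (mod 137)
17^14 = 17^8 · 17^4 · 17^2 ≡ 72 · 88 · 15 ≡ 99 (mod 137).
So M = 99. The server computes K = M^15 mod 137.
99^1 ≡ 99 (mod 137)
99^2 = (99^1)^2 ≡ 99^2 = 9801 ≡ 74 (mod 137)
99^4 = (99^2)^2 ≡ 74^2 = 5476 ≡ 133 (mod 137)
99^8 = (99^4)^2 ≡ 133^2 = 17689 ≡ 16 (mod 137)
99^15 = 99^8 · 99^4 · 99^2 · 99^1 ≡ 16 · 133 · 74 · 99 ≡ 87 (mod 137).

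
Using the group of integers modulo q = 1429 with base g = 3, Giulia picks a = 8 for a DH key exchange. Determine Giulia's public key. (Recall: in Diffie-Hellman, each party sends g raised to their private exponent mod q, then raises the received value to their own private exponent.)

Public value = 3^8 (mod 1429).
3^1 ≡ 3 (mod 1429)
3^2 = (3^1)^2 ≡ 3^2 = 9 ≡ 9 (mod 1429)
3^4 = (3^2)^2 ≡ 9^2 = 81 ≡ 81 (mod 1429)
3^8 = (3^4)^2 ≡ 81^2 = 6561 ≡ 845 (mod 1429)

845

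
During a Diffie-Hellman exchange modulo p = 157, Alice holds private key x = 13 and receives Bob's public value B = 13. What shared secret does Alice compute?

Shared key K = 13^13 mod 157.
13^1 ≡ 13 (mod 157)
13^2 = (13^1)^2 ≡ 13^2 = 169 ≡ 12 (mod 157)
13^4 = (13^2)^2 ≡ 12^2 = 144 ≡ 144 (mod 157)
13^8 = (13^4)^2 ≡ 144^2 = 20736 ≡ 12 (mod 157)
13^13 = 13^8 · 13^4 · 13^1 ≡ 12 · 144 · 13 ≡ 13 (mod 157).

13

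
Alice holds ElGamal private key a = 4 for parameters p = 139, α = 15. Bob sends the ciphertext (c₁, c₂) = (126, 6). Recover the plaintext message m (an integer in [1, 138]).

Shared mask s = c₁^a mod p = 126^4 mod 139.
126^1 ≡ 126 (mod 139)
126^2 = (126^1)^2 ≡ 126^2 = 15876 ≡ 30 (mod 139)
126^4 = (126^2)^2 ≡ 30^2 = 900 ≡ 66 (mod 139)
So s = 66; s⁻¹ ≡ 99 (mod 139).
m = c₂ · s⁻¹ mod 139 = 6 · 99 mod 139 = 38.

38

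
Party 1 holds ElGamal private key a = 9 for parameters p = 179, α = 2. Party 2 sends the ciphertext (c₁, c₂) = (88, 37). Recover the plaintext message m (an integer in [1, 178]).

98

Shared mask s = c₁^a mod p = 88^9 mod 179.
88^1 ≡ 88 (mod 179)
88^2 = (88^1)^2 ≡ 88^2 = 7744 ≡ 47 (mod 179)
88^4 = (88^2)^2 ≡ 47^2 = 2209 ≡ 61 (mod 179)
88^8 = (88^4)^2 ≡ 61^2 = 3721 ≡ 141 (mod 179)
88^9 = 88^8 · 88^1 ≡ 141 · 88 ≡ 57 (mod 179).
So s = 57; s⁻¹ ≡ 22 (mod 179).
m = c₂ · s⁻¹ mod 179 = 37 · 22 mod 179 = 98.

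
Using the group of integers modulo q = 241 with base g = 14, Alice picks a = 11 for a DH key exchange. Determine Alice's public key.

207

Public value = 14^11 mod 241.
14^1 ≡ 14 (mod 241)
14^2 = (14^1)^2 ≡ 14^2 = 196 ≡ 196 (mod 241)
14^4 = (14^2)^2 ≡ 196^2 = 38416 ≡ 97 (mod 241)
14^8 = (14^4)^2 ≡ 97^2 = 9409 ≡ 10 (mod 241)
14^11 = 14^8 · 14^2 · 14^1 ≡ 10 · 196 · 14 ≡ 207 (mod 241).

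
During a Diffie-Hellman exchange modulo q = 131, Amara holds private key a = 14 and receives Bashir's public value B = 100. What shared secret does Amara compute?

Shared key K = 100^14 mod 131.
100^1 ≡ 100 (mod 131)
100^2 = (100^1)^2 ≡ 100^2 = 10000 ≡ 44 (mod 131)
100^4 = (100^2)^2 ≡ 44^2 = 1936 ≡ 102 (mod 131)
100^8 = (100^4)^2 ≡ 102^2 = 10404 ≡ 55 (mod 131)
100^14 = 100^8 · 100^4 · 100^2 ≡ 55 · 102 · 44 ≡ 36 (mod 131).

36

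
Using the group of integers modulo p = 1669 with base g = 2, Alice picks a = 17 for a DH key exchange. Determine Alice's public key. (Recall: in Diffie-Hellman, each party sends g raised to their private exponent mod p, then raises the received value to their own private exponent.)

890

Public value = 2^{17} \pmod{1669}.
2^1 ≡ 2 (mod 1669)
2^2 = (2^1)^2 ≡ 2^2 = 4 ≡ 4 (mod 1669)
2^4 = (2^2)^2 ≡ 4^2 = 16 ≡ 16 (mod 1669)
2^8 = (2^4)^2 ≡ 16^2 = 256 ≡ 256 (mod 1669)
2^16 = (2^8)^2 ≡ 256^2 = 65536 ≡ 445 (mod 1669)
2^17 = 2^16 · 2^1 ≡ 445 · 2 ≡ 890 (mod 1669).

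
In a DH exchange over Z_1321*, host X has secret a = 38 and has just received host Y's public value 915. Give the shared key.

289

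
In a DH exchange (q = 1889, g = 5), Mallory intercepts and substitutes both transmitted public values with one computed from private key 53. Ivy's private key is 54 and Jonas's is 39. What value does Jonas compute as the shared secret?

Jonas receives Mallory's public value M = 5^53 mod 1889 instead of the honest one.
5^1 ≡ 5 (mod 1889)
5^2 = (5^1)^2 ≡ 5^2 = 25 ≡ 25 (mod 1889)
5^4 = (5^2)^2 ≡ 25^2 = 625 ≡ 625 (mod 1889)
5^8 = (5^4)^2 ≡ 625^2 = 390625 ≡ 1491 (mod 1889)
5^16 = (5^8)^2 ≡ 1491^2 = 2223081 ≡ 1617 (mod 1889)
5^32 = (5^16)^2 ≡ 1617^2 = 2614689 ≡ 313 (mod 1889)
5^53 = 5^32 · 5^16 · 5^4 · 5^1 ≡ 313 · 1617 · 625 · 5 ≡ 538 (mod 1889).
So M = 538. Jonas computes K = M^39 mod 1889.
538^1 ≡ 538 (mod 1889)
538^2 = (538^1)^2 ≡ 538^2 = 289444 ≡ 427 (mod 1889)
538^4 = (538^2)^2 ≡ 427^2 = 182329 ≡ 985 (mod 1889)
538^8 = (538^4)^2 ≡ 985^2 = 970225 ≡ 1168 (mod 1889)
538^16 = (538^8)^2 ≡ 1168^2 = 1364224 ≡ 366 (mod 1889)
538^32 = (538^16)^2 ≡ 366^2 = 133956 ≡ 1726 (mod 1889)
538^39 = 538^32 · 538^4 · 538^2 · 538^1 ≡ 1726 · 985 · 427 · 538 ≡ 236 (mod 1889).

236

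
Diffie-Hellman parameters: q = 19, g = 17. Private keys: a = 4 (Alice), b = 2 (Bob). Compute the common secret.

9

Bob sends B = g^b mod q = 17^2 mod 19.
17^1 ≡ 17 (mod 19)
17^2 = (17^1)^2 ≡ 17^2 = 289 ≡ 4 (mod 19)
So B = 4. Alice then computes K = B^a mod q = 4^4 mod 19.
4^1 ≡ 4 (mod 19)
4^2 = (4^1)^2 ≡ 4^2 = 16 ≡ 16 (mod 19)
4^4 = (4^2)^2 ≡ 16^2 = 256 ≡ 9 (mod 19)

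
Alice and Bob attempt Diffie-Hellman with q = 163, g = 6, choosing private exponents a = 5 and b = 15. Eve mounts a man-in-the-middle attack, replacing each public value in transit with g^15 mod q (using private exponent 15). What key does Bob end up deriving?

Bob receives Eve's public value M = 6^15 mod 163 instead of the honest one.
6^1 ≡ 6 (mod 163)
6^2 = (6^1)^2 ≡ 6^2 = 36 ≡ 36 (mod 163)
6^4 = (6^2)^2 ≡ 36^2 = 1296 ≡ 155 (mod 163)
6^8 = (6^4)^2 ≡ 155^2 = 24025 ≡ 64 (mod 163)
6^15 = 6^8 · 6^4 · 6^2 · 6^1 ≡ 64 · 155 · 36 · 6 ≡ 85 (mod 163).
So M = 85. Bob computes K = M^15 mod 163.
85^1 ≡ 85 (mod 163)
85^2 = (85^1)^2 ≡ 85^2 = 7225 ≡ 53 (mod 163)
85^4 = (85^2)^2 ≡ 53^2 = 2809 ≡ 38 (mod 163)
85^8 = (85^4)^2 ≡ 38^2 = 1444 ≡ 140 (mod 163)
85^15 = 85^8 · 85^4 · 85^2 · 85^1 ≡ 140 · 38 · 53 · 85 ≡ 58 (mod 163).

58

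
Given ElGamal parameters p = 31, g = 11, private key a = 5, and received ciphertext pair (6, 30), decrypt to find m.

Shared mask s = c₁^a mod p = 6^5 mod 31.
6^1 ≡ 6 (mod 31)
6^2 = (6^1)^2 ≡ 6^2 = 36 ≡ 5 (mod 31)
6^4 = (6^2)^2 ≡ 5^2 = 25 ≡ 25 (mod 31)
6^5 = 6^4 · 6^1 ≡ 25 · 6 ≡ 26 (mod 31).
So s = 26; s⁻¹ ≡ 6 (mod 31).
m = c₂ · s⁻¹ mod 31 = 30 · 6 mod 31 = 25.

25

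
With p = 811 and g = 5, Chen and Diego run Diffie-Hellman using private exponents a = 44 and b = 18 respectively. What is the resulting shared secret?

Chen sends A = g^a mod p = 5^44 mod 811.
5^1 ≡ 5 (mod 811)
5^2 = (5^1)^2 ≡ 5^2 = 25 ≡ 25 (mod 811)
5^4 = (5^2)^2 ≡ 25^2 = 625 ≡ 625 (mod 811)
5^8 = (5^4)^2 ≡ 625^2 = 390625 ≡ 534 (mod 811)
5^16 = (5^8)^2 ≡ 534^2 = 285156 ≡ 495 (mod 811)
5^32 = (5^16)^2 ≡ 495^2 = 245025 ≡ 103 (mod 811)
5^44 = 5^32 · 5^8 · 5^4 ≡ 103 · 534 · 625 ≡ 393 (mod 811).
So A = 393. Diego then computes K = A^b mod p = 393^18 mod 811.
393^1 ≡ 393 (mod 811)
393^2 = (393^1)^2 ≡ 393^2 = 154449 ≡ 359 (mod 811)
393^4 = (393^2)^2 ≡ 359^2 = 128881 ≡ 743 (mod 811)
393^8 = (393^4)^2 ≡ 743^2 = 552049 ≡ 569 (mod 811)
393^16 = (393^8)^2 ≡ 569^2 = 323761 ≡ 172 (mod 811)
393^18 = 393^16 · 393^2 ≡ 172 · 359 ≡ 112 (mod 811).

112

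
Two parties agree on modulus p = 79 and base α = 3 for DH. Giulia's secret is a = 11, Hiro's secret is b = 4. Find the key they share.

73

Giulia sends A = α^a mod p = 3^11 mod 79.
3^1 ≡ 3 (mod 79)
3^2 = (3^1)^2 ≡ 3^2 = 9 ≡ 9 (mod 79)
3^4 = (3^2)^2 ≡ 9^2 = 81 ≡ 2 (mod 79)
3^8 = (3^4)^2 ≡ 2^2 = 4 ≡ 4 (mod 79)
3^11 = 3^8 · 3^2 · 3^1 ≡ 4 · 9 · 3 ≡ 29 (mod 79).
So A = 29. Hiro then computes K = A^b mod p = 29^4 mod 79.
29^1 ≡ 29 (mod 79)
29^2 = (29^1)^2 ≡ 29^2 = 841 ≡ 51 (mod 79)
29^4 = (29^2)^2 ≡ 51^2 = 2601 ≡ 73 (mod 79)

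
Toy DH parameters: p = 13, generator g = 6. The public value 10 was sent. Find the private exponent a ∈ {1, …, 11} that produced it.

Try successive powers of 6 modulo 13:
6^1 ≡ 6
6^2 ≡ 10
Found: a = 2.

2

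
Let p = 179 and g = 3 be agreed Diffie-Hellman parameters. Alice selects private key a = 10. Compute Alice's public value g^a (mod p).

158

Public value = 3^10 (mod 179).
3^1 ≡ 3 (mod 179)
3^2 = (3^1)^2 ≡ 3^2 = 9 ≡ 9 (mod 179)
3^4 = (3^2)^2 ≡ 9^2 = 81 ≡ 81 (mod 179)
3^8 = (3^4)^2 ≡ 81^2 = 6561 ≡ 117 (mod 179)
3^10 = 3^8 · 3^2 ≡ 117 · 9 ≡ 158 (mod 179).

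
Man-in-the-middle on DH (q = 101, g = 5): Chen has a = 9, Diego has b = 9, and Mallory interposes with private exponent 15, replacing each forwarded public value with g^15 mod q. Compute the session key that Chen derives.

36

Chen receives Mallory's public value M = 5^15 mod 101 instead of the honest one.
5^1 ≡ 5 (mod 101)
5^2 = (5^1)^2 ≡ 5^2 = 25 ≡ 25 (mod 101)
5^4 = (5^2)^2 ≡ 25^2 = 625 ≡ 19 (mod 101)
5^8 = (5^4)^2 ≡ 19^2 = 361 ≡ 58 (mod 101)
5^15 = 5^8 · 5^4 · 5^2 · 5^1 ≡ 58 · 19 · 25 · 5 ≡ 87 (mod 101).
So M = 87. Chen computes K = M^9 mod 101.
87^1 ≡ 87 (mod 101)
87^2 = (87^1)^2 ≡ 87^2 = 7569 ≡ 95 (mod 101)
87^4 = (87^2)^2 ≡ 95^2 = 9025 ≡ 36 (mod 101)
87^8 = (87^4)^2 ≡ 36^2 = 1296 ≡ 84 (mod 101)
87^9 = 87^8 · 87^1 ≡ 84 · 87 ≡ 36 (mod 101).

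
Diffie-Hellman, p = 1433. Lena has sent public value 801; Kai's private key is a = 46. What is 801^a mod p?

1075

Shared key K = 801^46 mod 1433.
801^1 ≡ 801 (mod 1433)
801^2 = (801^1)^2 ≡ 801^2 = 641601 ≡ 1050 (mod 1433)
801^4 = (801^2)^2 ≡ 1050^2 = 1102500 ≡ 523 (mod 1433)
801^8 = (801^4)^2 ≡ 523^2 = 273529 ≡ 1259 (mod 1433)
801^16 = (801^8)^2 ≡ 1259^2 = 1585081 ≡ 183 (mod 1433)
801^32 = (801^16)^2 ≡ 183^2 = 33489 ≡ 530 (mod 1433)
801^46 = 801^32 · 801^8 · 801^4 · 801^2 ≡ 530 · 1259 · 523 · 1050 ≡ 1075 (mod 1433).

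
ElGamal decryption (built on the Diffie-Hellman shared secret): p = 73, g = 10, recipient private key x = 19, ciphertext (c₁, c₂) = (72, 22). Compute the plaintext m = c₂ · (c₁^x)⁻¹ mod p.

Shared mask s = c₁^x mod p = 72^19 mod 73.
72^1 ≡ 72 (mod 73)
72^2 = (72^1)^2 ≡ 72^2 = 5184 ≡ 1 (mod 73)
72^4 = (72^2)^2 ≡ 1^2 = 1 ≡ 1 (mod 73)
72^8 = (72^4)^2 ≡ 1^2 = 1 ≡ 1 (mod 73)
72^16 = (72^8)^2 ≡ 1^2 = 1 ≡ 1 (mod 73)
72^19 = 72^16 · 72^2 · 72^1 ≡ 1 · 1 · 72 ≡ 72 (mod 73).
So s = 72; s⁻¹ ≡ 72 (mod 73).
m = c₂ · s⁻¹ mod 73 = 22 · 72 mod 73 = 51.

51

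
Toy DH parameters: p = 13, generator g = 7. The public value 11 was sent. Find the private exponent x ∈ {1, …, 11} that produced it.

5

Try successive powers of 7 modulo 13:
7^1 ≡ 7
7^2 ≡ 10
7^3 ≡ 5
7^4 ≡ 9
7^5 ≡ 11
Found: x = 5.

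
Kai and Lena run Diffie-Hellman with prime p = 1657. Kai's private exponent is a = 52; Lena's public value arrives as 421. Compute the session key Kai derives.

Shared key K = 421^52 mod 1657.
421^1 ≡ 421 (mod 1657)
421^2 = (421^1)^2 ≡ 421^2 = 177241 ≡ 1599 (mod 1657)
421^4 = (421^2)^2 ≡ 1599^2 = 2556801 ≡ 50 (mod 1657)
421^8 = (421^4)^2 ≡ 50^2 = 2500 ≡ 843 (mod 1657)
421^16 = (421^8)^2 ≡ 843^2 = 710649 ≡ 1453 (mod 1657)
421^32 = (421^16)^2 ≡ 1453^2 = 2111209 ≡ 191 (mod 1657)
421^52 = 421^32 · 421^16 · 421^4 ≡ 191 · 1453 · 50 ≡ 432 (mod 1657).

432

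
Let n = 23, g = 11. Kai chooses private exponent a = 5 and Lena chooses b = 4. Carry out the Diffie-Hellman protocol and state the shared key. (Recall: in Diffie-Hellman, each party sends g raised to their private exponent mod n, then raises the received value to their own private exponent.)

4

Kai sends A = g^a mod n = 11^5 mod 23.
11^1 ≡ 11 (mod 23)
11^2 = (11^1)^2 ≡ 11^2 = 121 ≡ 6 (mod 23)
11^4 = (11^2)^2 ≡ 6^2 = 36 ≡ 13 (mod 23)
11^5 = 11^4 · 11^1 ≡ 13 · 11 ≡ 5 (mod 23).
So A = 5. Lena then computes K = A^b mod n = 5^4 mod 23.
5^1 ≡ 5 (mod 23)
5^2 = (5^1)^2 ≡ 5^2 = 25 ≡ 2 (mod 23)
5^4 = (5^2)^2 ≡ 2^2 = 4 ≡ 4 (mod 23)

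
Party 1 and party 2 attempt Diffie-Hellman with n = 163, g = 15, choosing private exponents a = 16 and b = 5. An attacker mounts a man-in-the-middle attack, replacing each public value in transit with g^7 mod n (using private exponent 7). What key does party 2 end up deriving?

46

Party 2 receives an attacker's public value M = 15^7 mod 163 instead of the honest one.
15^1 ≡ 15 (mod 163)
15^2 = (15^1)^2 ≡ 15^2 = 225 ≡ 62 (mod 163)
15^4 = (15^2)^2 ≡ 62^2 = 3844 ≡ 95 (mod 163)
15^7 = 15^4 · 15^2 · 15^1 ≡ 95 · 62 · 15 ≡ 4 (mod 163).
So M = 4. Party 2 computes K = M^5 mod 163.
4^1 ≡ 4 (mod 163)
4^2 = (4^1)^2 ≡ 4^2 = 16 ≡ 16 (mod 163)
4^4 = (4^2)^2 ≡ 16^2 = 256 ≡ 93 (mod 163)
4^5 = 4^4 · 4^1 ≡ 93 · 4 ≡ 46 (mod 163).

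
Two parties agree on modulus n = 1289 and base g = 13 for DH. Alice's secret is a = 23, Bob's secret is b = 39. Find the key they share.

Bob sends B = g^b mod n = 13^39 mod 1289.
13^1 ≡ 13 (mod 1289)
13^2 = (13^1)^2 ≡ 13^2 = 169 ≡ 169 (mod 1289)
13^4 = (13^2)^2 ≡ 169^2 = 28561 ≡ 203 (mod 1289)
13^8 = (13^4)^2 ≡ 203^2 = 41209 ≡ 1250 (mod 1289)
13^16 = (13^8)^2 ≡ 1250^2 = 1562500 ≡ 232 (mod 1289)
13^32 = (13^16)^2 ≡ 232^2 = 53824 ≡ 975 (mod 1289)
13^39 = 13^32 · 13^4 · 13^2 · 13^1 ≡ 975 · 203 · 169 · 13 ≡ 942 (mod 1289).
So B = 942. Alice then computes K = B^a mod n = 942^23 mod 1289.
942^1 ≡ 942 (mod 1289)
942^2 = (942^1)^2 ≡ 942^2 = 887364 ≡ 532 (mod 1289)
942^4 = (942^2)^2 ≡ 532^2 = 283024 ≡ 733 (mod 1289)
942^8 = (942^4)^2 ≡ 733^2 = 537289 ≡ 1065 (mod 1289)
942^16 = (942^8)^2 ≡ 1065^2 = 1134225 ≡ 1194 (mod 1289)
942^23 = 942^16 · 942^4 · 942^2 · 942^1 ≡ 1194 · 733 · 532 · 942 ≡ 299 (mod 1289).

299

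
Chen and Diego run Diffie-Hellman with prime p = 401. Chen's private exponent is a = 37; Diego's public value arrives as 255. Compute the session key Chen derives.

51

Shared key K = 255^37 mod 401.
255^1 ≡ 255 (mod 401)
255^2 = (255^1)^2 ≡ 255^2 = 65025 ≡ 63 (mod 401)
255^4 = (255^2)^2 ≡ 63^2 = 3969 ≡ 360 (mod 401)
255^8 = (255^4)^2 ≡ 360^2 = 129600 ≡ 77 (mod 401)
255^16 = (255^8)^2 ≡ 77^2 = 5929 ≡ 315 (mod 401)
255^32 = (255^16)^2 ≡ 315^2 = 99225 ≡ 178 (mod 401)
255^37 = 255^32 · 255^4 · 255^1 ≡ 178 · 360 · 255 ≡ 51 (mod 401).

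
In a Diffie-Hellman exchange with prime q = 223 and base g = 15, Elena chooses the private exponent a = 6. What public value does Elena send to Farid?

8

Public value = 15^6 mod 223.
15^1 ≡ 15 (mod 223)
15^2 = (15^1)^2 ≡ 15^2 = 225 ≡ 2 (mod 223)
15^4 = (15^2)^2 ≡ 2^2 = 4 ≡ 4 (mod 223)
15^6 = 15^4 · 15^2 ≡ 4 · 2 ≡ 8 (mod 223).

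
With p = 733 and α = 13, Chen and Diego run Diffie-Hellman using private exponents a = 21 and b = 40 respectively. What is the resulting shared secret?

333

Diego sends B = α^b mod p = 13^40 mod 733.
13^1 ≡ 13 (mod 733)
13^2 = (13^1)^2 ≡ 13^2 = 169 ≡ 169 (mod 733)
13^4 = (13^2)^2 ≡ 169^2 = 28561 ≡ 707 (mod 733)
13^8 = (13^4)^2 ≡ 707^2 = 499849 ≡ 676 (mod 733)
13^16 = (13^8)^2 ≡ 676^2 = 456976 ≡ 317 (mod 733)
13^32 = (13^16)^2 ≡ 317^2 = 100489 ≡ 68 (mod 733)
13^40 = 13^32 · 13^8 ≡ 68 · 676 ≡ 522 (mod 733).
So B = 522. Chen then computes K = B^a mod p = 522^21 mod 733.
522^1 ≡ 522 (mod 733)
522^2 = (522^1)^2 ≡ 522^2 = 272484 ≡ 541 (mod 733)
522^4 = (522^2)^2 ≡ 541^2 = 292681 ≡ 214 (mod 733)
522^8 = (522^4)^2 ≡ 214^2 = 45796 ≡ 350 (mod 733)
522^16 = (522^8)^2 ≡ 350^2 = 122500 ≡ 89 (mod 733)
522^21 = 522^16 · 522^4 · 522^1 ≡ 89 · 214 · 522 ≡ 333 (mod 733).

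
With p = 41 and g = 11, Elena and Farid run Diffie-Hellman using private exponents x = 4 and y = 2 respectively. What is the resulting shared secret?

Farid sends B = g^y mod p = 11^2 mod 41.
11^1 ≡ 11 (mod 41)
11^2 = (11^1)^2 ≡ 11^2 = 121 ≡ 39 (mod 41)
So B = 39. Elena then computes K = B^x mod p = 39^4 mod 41.
39^1 ≡ 39 (mod 41)
39^2 = (39^1)^2 ≡ 39^2 = 1521 ≡ 4 (mod 41)
39^4 = (39^2)^2 ≡ 4^2 = 16 ≡ 16 (mod 41)

16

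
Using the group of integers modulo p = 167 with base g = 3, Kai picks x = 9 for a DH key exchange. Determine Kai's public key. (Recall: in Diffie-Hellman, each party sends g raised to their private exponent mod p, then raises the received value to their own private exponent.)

144

Public value = 3^9 mod 167.
3^1 ≡ 3 (mod 167)
3^2 = (3^1)^2 ≡ 3^2 = 9 ≡ 9 (mod 167)
3^4 = (3^2)^2 ≡ 9^2 = 81 ≡ 81 (mod 167)
3^8 = (3^4)^2 ≡ 81^2 = 6561 ≡ 48 (mod 167)
3^9 = 3^8 · 3^1 ≡ 48 · 3 ≡ 144 (mod 167).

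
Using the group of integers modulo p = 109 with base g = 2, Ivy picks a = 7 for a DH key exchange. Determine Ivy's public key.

19

Public value = 2^7 mod 109.
2^1 ≡ 2 (mod 109)
2^2 = (2^1)^2 ≡ 2^2 = 4 ≡ 4 (mod 109)
2^4 = (2^2)^2 ≡ 4^2 = 16 ≡ 16 (mod 109)
2^7 = 2^4 · 2^2 · 2^1 ≡ 16 · 4 · 2 ≡ 19 (mod 109).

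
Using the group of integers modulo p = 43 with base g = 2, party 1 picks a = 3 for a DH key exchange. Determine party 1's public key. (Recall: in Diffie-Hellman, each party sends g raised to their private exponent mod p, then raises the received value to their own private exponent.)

8

Public value = 2^3 mod 43.
2^1 ≡ 2 (mod 43)
2^2 = (2^1)^2 ≡ 2^2 = 4 ≡ 4 (mod 43)
2^3 = 2^2 · 2^1 ≡ 4 · 2 ≡ 8 (mod 43).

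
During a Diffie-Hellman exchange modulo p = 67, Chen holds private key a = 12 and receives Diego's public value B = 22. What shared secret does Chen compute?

22

Shared key K = 22^12 mod 67.
22^1 ≡ 22 (mod 67)
22^2 = (22^1)^2 ≡ 22^2 = 484 ≡ 15 (mod 67)
22^4 = (22^2)^2 ≡ 15^2 = 225 ≡ 24 (mod 67)
22^8 = (22^4)^2 ≡ 24^2 = 576 ≡ 40 (mod 67)
22^12 = 22^8 · 22^4 ≡ 40 · 24 ≡ 22 (mod 67).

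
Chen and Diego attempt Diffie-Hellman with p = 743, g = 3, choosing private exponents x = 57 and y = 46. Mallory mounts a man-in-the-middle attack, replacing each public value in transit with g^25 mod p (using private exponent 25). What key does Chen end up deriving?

335

Chen receives Mallory's public value M = 3^25 mod 743 instead of the honest one.
3^1 ≡ 3 (mod 743)
3^2 = (3^1)^2 ≡ 3^2 = 9 ≡ 9 (mod 743)
3^4 = (3^2)^2 ≡ 9^2 = 81 ≡ 81 (mod 743)
3^8 = (3^4)^2 ≡ 81^2 = 6561 ≡ 617 (mod 743)
3^16 = (3^8)^2 ≡ 617^2 = 380689 ≡ 273 (mod 743)
3^25 = 3^16 · 3^8 · 3^1 ≡ 273 · 617 · 3 ≡ 83 (mod 743).
So M = 83. Chen computes K = M^57 mod 743.
83^1 ≡ 83 (mod 743)
83^2 = (83^1)^2 ≡ 83^2 = 6889 ≡ 202 (mod 743)
83^4 = (83^2)^2 ≡ 202^2 = 40804 ≡ 682 (mod 743)
83^8 = (83^4)^2 ≡ 682^2 = 465124 ≡ 6 (mod 743)
83^16 = (83^8)^2 ≡ 6^2 = 36 ≡ 36 (mod 743)
83^32 = (83^16)^2 ≡ 36^2 = 1296 ≡ 553 (mod 743)
83^57 = 83^32 · 83^16 · 83^8 · 83^1 ≡ 553 · 36 · 6 · 83 ≡ 335 (mod 743).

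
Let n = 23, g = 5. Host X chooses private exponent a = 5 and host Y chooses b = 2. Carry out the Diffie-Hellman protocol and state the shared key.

9

Host X sends A = g^a mod n = 5^5 mod 23.
5^1 ≡ 5 (mod 23)
5^2 = (5^1)^2 ≡ 5^2 = 25 ≡ 2 (mod 23)
5^4 = (5^2)^2 ≡ 2^2 = 4 ≡ 4 (mod 23)
5^5 = 5^4 · 5^1 ≡ 4 · 5 ≡ 20 (mod 23).
So A = 20. Host Y then computes K = A^b mod n = 20^2 mod 23.
20^1 ≡ 20 (mod 23)
20^2 = (20^1)^2 ≡ 20^2 = 400 ≡ 9 (mod 23)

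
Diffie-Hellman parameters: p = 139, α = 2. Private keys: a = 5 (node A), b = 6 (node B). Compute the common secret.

Node A sends A = α^a mod p = 2^5 mod 139.
2^1 ≡ 2 (mod 139)
2^2 = (2^1)^2 ≡ 2^2 = 4 ≡ 4 (mod 139)
2^4 = (2^2)^2 ≡ 4^2 = 16 ≡ 16 (mod 139)
2^5 = 2^4 · 2^1 ≡ 16 · 2 ≡ 32 (mod 139).
So A = 32. Node B then computes K = A^b mod p = 32^6 mod 139.
32^1 ≡ 32 (mod 139)
32^2 = (32^1)^2 ≡ 32^2 = 1024 ≡ 51 (mod 139)
32^4 = (32^2)^2 ≡ 51^2 = 2601 ≡ 99 (mod 139)
32^6 = 32^4 · 32^2 ≡ 99 · 51 ≡ 45 (mod 139).

45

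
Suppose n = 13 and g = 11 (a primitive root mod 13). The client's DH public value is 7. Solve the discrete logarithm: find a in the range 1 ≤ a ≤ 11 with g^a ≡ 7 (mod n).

5

Try successive powers of 11 modulo 13:
11^1 ≡ 11
11^2 ≡ 4
11^3 ≡ 5
11^4 ≡ 3
11^5 ≡ 7
Found: a = 5.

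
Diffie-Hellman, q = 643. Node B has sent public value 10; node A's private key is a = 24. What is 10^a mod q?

616

Shared key K = 10^24 mod 643.
10^1 ≡ 10 (mod 643)
10^2 = (10^1)^2 ≡ 10^2 = 100 ≡ 100 (mod 643)
10^4 = (10^2)^2 ≡ 100^2 = 10000 ≡ 355 (mod 643)
10^8 = (10^4)^2 ≡ 355^2 = 126025 ≡ 640 (mod 643)
10^16 = (10^8)^2 ≡ 640^2 = 409600 ≡ 9 (mod 643)
10^24 = 10^16 · 10^8 ≡ 9 · 640 ≡ 616 (mod 643).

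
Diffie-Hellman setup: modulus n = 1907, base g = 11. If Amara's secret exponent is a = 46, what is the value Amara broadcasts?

Public value = 11^46 mod 1907.
11^1 ≡ 11 (mod 1907)
11^2 = (11^1)^2 ≡ 11^2 = 121 ≡ 121 (mod 1907)
11^4 = (11^2)^2 ≡ 121^2 = 14641 ≡ 1292 (mod 1907)
11^8 = (11^4)^2 ≡ 1292^2 = 1669264 ≡ 639 (mod 1907)
11^16 = (11^8)^2 ≡ 639^2 = 408321 ≡ 223 (mod 1907)
11^32 = (11^16)^2 ≡ 223^2 = 49729 ≡ 147 (mod 1907)
11^46 = 11^32 · 11^8 · 11^4 · 11^2 ≡ 147 · 639 · 1292 · 121 ≡ 397 (mod 1907).

397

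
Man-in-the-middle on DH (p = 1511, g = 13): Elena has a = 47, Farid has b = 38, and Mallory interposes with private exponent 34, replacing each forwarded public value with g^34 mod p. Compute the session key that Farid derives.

612

Farid receives Mallory's public value M = 13^34 mod 1511 instead of the honest one.
13^1 ≡ 13 (mod 1511)
13^2 = (13^1)^2 ≡ 13^2 = 169 ≡ 169 (mod 1511)
13^4 = (13^2)^2 ≡ 169^2 = 28561 ≡ 1363 (mod 1511)
13^8 = (13^4)^2 ≡ 1363^2 = 1857769 ≡ 750 (mod 1511)
13^16 = (13^8)^2 ≡ 750^2 = 562500 ≡ 408 (mod 1511)
13^32 = (13^16)^2 ≡ 408^2 = 166464 ≡ 254 (mod 1511)
13^34 = 13^32 · 13^2 ≡ 254 · 169 ≡ 618 (mod 1511).
So M = 618. Farid computes K = M^38 mod 1511.
618^1 ≡ 618 (mod 1511)
618^2 = (618^1)^2 ≡ 618^2 = 381924 ≡ 1152 (mod 1511)
618^4 = (618^2)^2 ≡ 1152^2 = 1327104 ≡ 446 (mod 1511)
618^8 = (618^4)^2 ≡ 446^2 = 198916 ≡ 975 (mod 1511)
618^16 = (618^8)^2 ≡ 975^2 = 950625 ≡ 206 (mod 1511)
618^32 = (618^16)^2 ≡ 206^2 = 42436 ≡ 128 (mod 1511)
618^38 = 618^32 · 618^4 · 618^2 ≡ 128 · 446 · 1152 ≡ 612 (mod 1511).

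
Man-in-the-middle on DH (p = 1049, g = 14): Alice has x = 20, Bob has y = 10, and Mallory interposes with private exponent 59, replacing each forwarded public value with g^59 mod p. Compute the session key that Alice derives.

Alice receives Mallory's public value M = 14^59 mod 1049 instead of the honest one.
14^1 ≡ 14 (mod 1049)
14^2 = (14^1)^2 ≡ 14^2 = 196 ≡ 196 (mod 1049)
14^4 = (14^2)^2 ≡ 196^2 = 38416 ≡ 652 (mod 1049)
14^8 = (14^4)^2 ≡ 652^2 = 425104 ≡ 259 (mod 1049)
14^16 = (14^8)^2 ≡ 259^2 = 67081 ≡ 994 (mod 1049)
14^32 = (14^16)^2 ≡ 994^2 = 988036 ≡ 927 (mod 1049)
14^59 = 14^32 · 14^16 · 14^8 · 14^2 · 14^1 ≡ 927 · 994 · 259 · 196 · 14 ≡ 425 (mod 1049).
So M = 425. Alice computes K = M^20 mod 1049.
425^1 ≡ 425 (mod 1049)
425^2 = (425^1)^2 ≡ 425^2 = 180625 ≡ 197 (mod 1049)
425^4 = (425^2)^2 ≡ 197^2 = 38809 ≡ 1045 (mod 1049)
425^8 = (425^4)^2 ≡ 1045^2 = 1092025 ≡ 16 (mod 1049)
425^16 = (425^8)^2 ≡ 16^2 = 256 ≡ 256 (mod 1049)
425^20 = 425^16 · 425^4 ≡ 256 · 1045 ≡ 25 (mod 1049).

25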